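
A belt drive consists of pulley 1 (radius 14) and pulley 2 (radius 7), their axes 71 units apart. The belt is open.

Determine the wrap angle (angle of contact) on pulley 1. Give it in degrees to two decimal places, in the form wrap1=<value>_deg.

wrap1=191.32_deg

open belt: β = asin((r2−r1)/C) = asin(-7/71) = -5.6581°
wrap1 = π − 2β = 191.3161°
wrap2 = π + 2β = 168.6839°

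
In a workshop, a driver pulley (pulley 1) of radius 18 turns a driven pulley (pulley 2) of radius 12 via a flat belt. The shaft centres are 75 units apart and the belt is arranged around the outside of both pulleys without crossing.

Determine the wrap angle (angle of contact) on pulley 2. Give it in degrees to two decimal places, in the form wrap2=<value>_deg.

wrap2=170.82_deg

open belt: β = asin((r2−r1)/C) = asin(-6/75) = -4.5886°
wrap1 = π − 2β = 189.1771°
wrap2 = π + 2β = 170.8229°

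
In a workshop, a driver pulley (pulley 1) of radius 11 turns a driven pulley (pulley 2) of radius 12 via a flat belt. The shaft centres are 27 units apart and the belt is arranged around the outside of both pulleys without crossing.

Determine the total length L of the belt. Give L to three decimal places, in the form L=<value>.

open belt: β = asin((r2−r1)/C) = asin(1/27) = 2.1226°
wrap1 = π − 2β = 175.7549°
wrap2 = π + 2β = 184.2451°
tangent length = C·cosβ = 26.9815
L = r1·wrap1 + r2·wrap2 + 2·C·cosβ = 11·3.0675 + 12·3.2157 + 2·26.9815 = 126.2937

L=126.294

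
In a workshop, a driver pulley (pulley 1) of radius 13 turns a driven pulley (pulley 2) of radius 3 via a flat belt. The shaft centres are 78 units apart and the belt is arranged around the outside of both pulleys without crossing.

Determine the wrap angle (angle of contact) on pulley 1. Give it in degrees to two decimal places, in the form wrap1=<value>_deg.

wrap1=194.73_deg

open belt: β = asin((r2−r1)/C) = asin(-10/78) = -7.3659°
wrap1 = π − 2β = 194.7318°
wrap2 = π + 2β = 165.2682°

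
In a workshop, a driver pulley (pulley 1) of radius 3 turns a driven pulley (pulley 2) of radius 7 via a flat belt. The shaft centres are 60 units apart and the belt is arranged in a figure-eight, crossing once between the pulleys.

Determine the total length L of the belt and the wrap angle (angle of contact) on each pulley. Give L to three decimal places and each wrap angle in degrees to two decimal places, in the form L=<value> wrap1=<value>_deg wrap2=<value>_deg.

L=153.086 wrap1=199.19_deg wrap2=199.19_deg

crossed belt: β = asin((r1+r2)/C) = asin(10/60) = 9.5941°
wrap1 = wrap2 = π + 2β = 199.1881°
tangent length = C·cosβ = 59.1608
L = (r1+r2)·wrap + 2·C·cosβ = 10·3.4765 + 2·59.1608 = 153.0865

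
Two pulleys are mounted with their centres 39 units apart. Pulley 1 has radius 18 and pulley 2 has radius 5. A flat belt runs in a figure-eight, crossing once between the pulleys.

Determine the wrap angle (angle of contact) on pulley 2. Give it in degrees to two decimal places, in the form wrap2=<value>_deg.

crossed belt: β = asin((r1+r2)/C) = asin(23/39) = 36.1388°
wrap1 = wrap2 = π + 2β = 252.2776°

wrap2=252.28_deg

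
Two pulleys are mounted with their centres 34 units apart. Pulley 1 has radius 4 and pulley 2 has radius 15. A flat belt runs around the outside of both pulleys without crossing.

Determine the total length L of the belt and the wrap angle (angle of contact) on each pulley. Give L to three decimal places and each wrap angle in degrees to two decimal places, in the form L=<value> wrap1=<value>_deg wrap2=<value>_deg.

L=131.281 wrap1=142.25_deg wrap2=217.75_deg

open belt: β = asin((r2−r1)/C) = asin(11/34) = 18.8765°
wrap1 = π − 2β = 142.2470°
wrap2 = π + 2β = 217.7530°
tangent length = C·cosβ = 32.1714
L = r1·wrap1 + r2·wrap2 + 2·C·cosβ = 4·2.4827 + 15·3.8005 + 2·32.1714 = 131.2811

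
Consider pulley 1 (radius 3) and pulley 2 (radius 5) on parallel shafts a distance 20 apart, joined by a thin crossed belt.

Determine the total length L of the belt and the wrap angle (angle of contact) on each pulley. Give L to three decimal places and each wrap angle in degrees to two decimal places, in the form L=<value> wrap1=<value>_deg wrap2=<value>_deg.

crossed belt: β = asin((r1+r2)/C) = asin(8/20) = 23.5782°
wrap1 = wrap2 = π + 2β = 227.1564°
tangent length = C·cosβ = 18.3303
L = (r1+r2)·wrap + 2·C·cosβ = 8·3.9646 + 2·18.3303 = 68.3776

L=68.378 wrap1=227.16_deg wrap2=227.16_deg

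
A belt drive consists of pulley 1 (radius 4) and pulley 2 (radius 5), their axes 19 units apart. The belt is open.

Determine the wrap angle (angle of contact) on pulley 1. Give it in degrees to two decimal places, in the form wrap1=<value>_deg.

wrap1=173.97_deg

open belt: β = asin((r2−r1)/C) = asin(1/19) = 3.0170°
wrap1 = π − 2β = 173.9661°
wrap2 = π + 2β = 186.0339°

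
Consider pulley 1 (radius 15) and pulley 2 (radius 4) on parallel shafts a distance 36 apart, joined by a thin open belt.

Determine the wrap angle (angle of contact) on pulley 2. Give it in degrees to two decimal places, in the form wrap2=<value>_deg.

open belt: β = asin((r2−r1)/C) = asin(-11/36) = -17.7916°
wrap1 = π − 2β = 215.5832°
wrap2 = π + 2β = 144.4168°

wrap2=144.42_deg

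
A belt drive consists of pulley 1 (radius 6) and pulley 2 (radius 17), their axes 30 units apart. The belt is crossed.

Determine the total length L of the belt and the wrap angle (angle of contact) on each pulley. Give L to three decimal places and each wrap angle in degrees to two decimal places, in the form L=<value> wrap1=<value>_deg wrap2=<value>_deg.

L=150.966 wrap1=280.11_deg wrap2=280.11_deg

crossed belt: β = asin((r1+r2)/C) = asin(23/30) = 50.0555°
wrap1 = wrap2 = π + 2β = 280.1110°
tangent length = C·cosβ = 19.2614
L = (r1+r2)·wrap + 2·C·cosβ = 23·4.8889 + 2·19.2614 = 150.9665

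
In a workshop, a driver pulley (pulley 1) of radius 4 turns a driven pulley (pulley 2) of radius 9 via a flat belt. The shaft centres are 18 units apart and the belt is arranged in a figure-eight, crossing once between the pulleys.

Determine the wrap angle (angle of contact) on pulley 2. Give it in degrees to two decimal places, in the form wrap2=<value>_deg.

crossed belt: β = asin((r1+r2)/C) = asin(13/18) = 46.2383°
wrap1 = wrap2 = π + 2β = 272.4765°

wrap2=272.48_deg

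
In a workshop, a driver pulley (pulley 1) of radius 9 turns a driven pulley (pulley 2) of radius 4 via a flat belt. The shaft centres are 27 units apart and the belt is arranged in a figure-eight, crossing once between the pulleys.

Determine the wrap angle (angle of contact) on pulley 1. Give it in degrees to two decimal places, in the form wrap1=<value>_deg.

crossed belt: β = asin((r1+r2)/C) = asin(13/27) = 28.7822°
wrap1 = wrap2 = π + 2β = 237.5644°

wrap1=237.56_deg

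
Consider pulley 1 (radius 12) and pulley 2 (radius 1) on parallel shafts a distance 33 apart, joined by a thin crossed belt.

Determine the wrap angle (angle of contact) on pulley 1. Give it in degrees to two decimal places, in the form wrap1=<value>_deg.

crossed belt: β = asin((r1+r2)/C) = asin(13/33) = 23.1998°
wrap1 = wrap2 = π + 2β = 226.3997°

wrap1=226.40_deg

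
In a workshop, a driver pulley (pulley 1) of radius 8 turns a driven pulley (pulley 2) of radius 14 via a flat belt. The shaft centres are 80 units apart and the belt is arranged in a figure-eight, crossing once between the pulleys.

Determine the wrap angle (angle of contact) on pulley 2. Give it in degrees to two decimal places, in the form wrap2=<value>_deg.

wrap2=211.92_deg

crossed belt: β = asin((r1+r2)/C) = asin(22/80) = 15.9620°
wrap1 = wrap2 = π + 2β = 211.9240°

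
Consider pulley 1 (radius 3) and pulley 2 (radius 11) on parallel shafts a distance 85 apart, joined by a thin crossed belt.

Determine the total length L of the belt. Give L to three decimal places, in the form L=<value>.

L=216.293

crossed belt: β = asin((r1+r2)/C) = asin(14/85) = 9.4801°
wrap1 = wrap2 = π + 2β = 198.9603°
tangent length = C·cosβ = 83.8391
L = (r1+r2)·wrap + 2·C·cosβ = 14·3.4725 + 2·83.8391 = 216.2934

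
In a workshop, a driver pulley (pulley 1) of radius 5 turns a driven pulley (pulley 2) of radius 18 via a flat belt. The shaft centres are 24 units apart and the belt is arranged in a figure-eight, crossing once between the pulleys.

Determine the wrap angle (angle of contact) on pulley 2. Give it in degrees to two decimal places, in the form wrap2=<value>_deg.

crossed belt: β = asin((r1+r2)/C) = asin(23/24) = 73.4022°
wrap1 = wrap2 = π + 2β = 326.8043°

wrap2=326.80_deg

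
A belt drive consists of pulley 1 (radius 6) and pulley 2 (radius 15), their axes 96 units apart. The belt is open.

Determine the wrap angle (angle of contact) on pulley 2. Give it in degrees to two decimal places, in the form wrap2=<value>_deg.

open belt: β = asin((r2−r1)/C) = asin(9/96) = 5.3794°
wrap1 = π − 2β = 169.2412°
wrap2 = π + 2β = 190.7588°

wrap2=190.76_deg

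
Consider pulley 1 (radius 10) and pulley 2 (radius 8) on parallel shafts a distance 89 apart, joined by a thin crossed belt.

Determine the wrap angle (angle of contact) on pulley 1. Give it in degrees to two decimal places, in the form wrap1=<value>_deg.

wrap1=203.34_deg

crossed belt: β = asin((r1+r2)/C) = asin(18/89) = 11.6684°
wrap1 = wrap2 = π + 2β = 203.3368°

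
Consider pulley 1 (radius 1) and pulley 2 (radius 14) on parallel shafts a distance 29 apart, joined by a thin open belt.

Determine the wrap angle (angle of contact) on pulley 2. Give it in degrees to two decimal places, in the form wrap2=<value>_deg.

wrap2=233.27_deg

open belt: β = asin((r2−r1)/C) = asin(13/29) = 26.6331°
wrap1 = π − 2β = 126.7338°
wrap2 = π + 2β = 233.2662°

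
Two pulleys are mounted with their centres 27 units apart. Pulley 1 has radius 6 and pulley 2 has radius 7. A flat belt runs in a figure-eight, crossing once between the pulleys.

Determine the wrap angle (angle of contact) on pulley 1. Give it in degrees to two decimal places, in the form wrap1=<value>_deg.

wrap1=237.56_deg

crossed belt: β = asin((r1+r2)/C) = asin(13/27) = 28.7822°
wrap1 = wrap2 = π + 2β = 237.5644°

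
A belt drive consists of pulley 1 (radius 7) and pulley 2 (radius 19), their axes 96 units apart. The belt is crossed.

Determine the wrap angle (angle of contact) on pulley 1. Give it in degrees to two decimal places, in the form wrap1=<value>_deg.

wrap1=211.43_deg

crossed belt: β = asin((r1+r2)/C) = asin(26/96) = 15.7139°
wrap1 = wrap2 = π + 2β = 211.4277°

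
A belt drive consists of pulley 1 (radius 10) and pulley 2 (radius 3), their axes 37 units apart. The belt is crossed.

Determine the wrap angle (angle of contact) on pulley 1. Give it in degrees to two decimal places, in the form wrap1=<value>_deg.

wrap1=221.14_deg

crossed belt: β = asin((r1+r2)/C) = asin(13/37) = 20.5700°
wrap1 = wrap2 = π + 2β = 221.1400°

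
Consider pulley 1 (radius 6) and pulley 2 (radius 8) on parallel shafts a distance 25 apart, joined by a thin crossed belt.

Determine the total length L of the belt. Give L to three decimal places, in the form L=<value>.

L=102.050

crossed belt: β = asin((r1+r2)/C) = asin(14/25) = 34.0558°
wrap1 = wrap2 = π + 2β = 248.1116°
tangent length = C·cosβ = 20.7123
L = (r1+r2)·wrap + 2·C·cosβ = 14·4.3304 + 2·20.7123 = 102.0497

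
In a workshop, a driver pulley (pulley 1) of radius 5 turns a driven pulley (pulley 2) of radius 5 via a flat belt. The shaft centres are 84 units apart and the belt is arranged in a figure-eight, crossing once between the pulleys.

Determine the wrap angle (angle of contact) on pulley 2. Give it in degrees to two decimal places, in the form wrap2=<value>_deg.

crossed belt: β = asin((r1+r2)/C) = asin(10/84) = 6.8371°
wrap1 = wrap2 = π + 2β = 193.6743°

wrap2=193.67_deg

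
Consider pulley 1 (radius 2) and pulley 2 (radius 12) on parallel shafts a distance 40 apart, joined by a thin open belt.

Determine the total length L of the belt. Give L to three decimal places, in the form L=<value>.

open belt: β = asin((r2−r1)/C) = asin(10/40) = 14.4775°
wrap1 = π − 2β = 151.0450°
wrap2 = π + 2β = 208.9550°
tangent length = C·cosβ = 38.7298
L = r1·wrap1 + r2·wrap2 + 2·C·cosβ = 2·2.6362 + 12·3.6470 + 2·38.7298 = 126.4956

L=126.496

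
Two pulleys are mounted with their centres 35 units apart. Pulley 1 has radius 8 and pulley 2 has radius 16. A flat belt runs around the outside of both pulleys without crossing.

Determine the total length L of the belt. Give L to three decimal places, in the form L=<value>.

open belt: β = asin((r2−r1)/C) = asin(8/35) = 13.2130°
wrap1 = π − 2β = 153.5740°
wrap2 = π + 2β = 206.4260°
tangent length = C·cosβ = 34.0735
L = r1·wrap1 + r2·wrap2 + 2·C·cosβ = 8·2.6804 + 16·3.6028 + 2·34.0735 = 147.2349

L=147.235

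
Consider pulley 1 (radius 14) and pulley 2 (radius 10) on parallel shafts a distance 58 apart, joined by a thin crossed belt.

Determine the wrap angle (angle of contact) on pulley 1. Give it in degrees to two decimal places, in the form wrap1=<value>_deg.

wrap1=228.89_deg

crossed belt: β = asin((r1+r2)/C) = asin(24/58) = 24.4433°
wrap1 = wrap2 = π + 2β = 228.8867°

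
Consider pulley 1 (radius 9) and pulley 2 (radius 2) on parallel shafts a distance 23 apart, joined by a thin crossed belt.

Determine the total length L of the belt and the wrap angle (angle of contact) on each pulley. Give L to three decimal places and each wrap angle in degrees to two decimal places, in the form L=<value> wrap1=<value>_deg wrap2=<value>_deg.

L=85.926 wrap1=237.14_deg wrap2=237.14_deg

crossed belt: β = asin((r1+r2)/C) = asin(11/23) = 28.5719°
wrap1 = wrap2 = π + 2β = 237.1438°
tangent length = C·cosβ = 20.1990
L = (r1+r2)·wrap + 2·C·cosβ = 11·4.1389 + 2·20.1990 = 85.9264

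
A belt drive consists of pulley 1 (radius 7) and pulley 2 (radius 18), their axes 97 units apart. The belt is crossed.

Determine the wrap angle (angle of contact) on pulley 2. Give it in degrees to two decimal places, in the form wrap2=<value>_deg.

wrap2=209.87_deg

crossed belt: β = asin((r1+r2)/C) = asin(25/97) = 14.9355°
wrap1 = wrap2 = π + 2β = 209.8711°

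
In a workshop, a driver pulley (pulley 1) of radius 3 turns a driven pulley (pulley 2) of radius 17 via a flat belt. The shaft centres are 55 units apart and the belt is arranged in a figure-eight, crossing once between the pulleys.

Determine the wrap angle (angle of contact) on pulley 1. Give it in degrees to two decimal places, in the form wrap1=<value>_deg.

wrap1=222.65_deg

crossed belt: β = asin((r1+r2)/C) = asin(20/55) = 21.3237°
wrap1 = wrap2 = π + 2β = 222.6474°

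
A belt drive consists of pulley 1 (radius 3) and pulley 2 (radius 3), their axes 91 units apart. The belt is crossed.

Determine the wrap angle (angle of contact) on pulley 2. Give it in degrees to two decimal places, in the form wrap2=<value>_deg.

crossed belt: β = asin((r1+r2)/C) = asin(6/91) = 3.7805°
wrap1 = wrap2 = π + 2β = 187.5610°

wrap2=187.56_deg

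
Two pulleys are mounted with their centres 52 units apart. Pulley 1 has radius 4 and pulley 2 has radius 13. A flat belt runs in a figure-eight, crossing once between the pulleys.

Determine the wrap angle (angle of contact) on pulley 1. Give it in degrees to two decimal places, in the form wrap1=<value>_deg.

wrap1=218.16_deg

crossed belt: β = asin((r1+r2)/C) = asin(17/52) = 19.0821°
wrap1 = wrap2 = π + 2β = 218.1642°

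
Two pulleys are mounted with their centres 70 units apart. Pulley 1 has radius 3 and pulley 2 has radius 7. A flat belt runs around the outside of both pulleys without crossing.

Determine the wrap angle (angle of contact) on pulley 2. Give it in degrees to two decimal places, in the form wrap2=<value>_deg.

open belt: β = asin((r2−r1)/C) = asin(4/70) = 3.2758°
wrap1 = π − 2β = 173.4483°
wrap2 = π + 2β = 186.5517°

wrap2=186.55_deg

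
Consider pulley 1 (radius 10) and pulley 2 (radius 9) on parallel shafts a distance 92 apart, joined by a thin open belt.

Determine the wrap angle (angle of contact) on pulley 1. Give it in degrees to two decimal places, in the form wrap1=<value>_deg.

open belt: β = asin((r2−r1)/C) = asin(-1/92) = -0.6228°
wrap1 = π − 2β = 181.2456°
wrap2 = π + 2β = 178.7544°

wrap1=181.25_deg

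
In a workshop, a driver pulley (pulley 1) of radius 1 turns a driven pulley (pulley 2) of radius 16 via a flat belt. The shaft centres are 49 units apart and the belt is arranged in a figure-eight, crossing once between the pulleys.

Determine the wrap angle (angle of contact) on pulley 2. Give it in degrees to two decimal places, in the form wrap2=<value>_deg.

wrap2=220.60_deg

crossed belt: β = asin((r1+r2)/C) = asin(17/49) = 20.3002°
wrap1 = wrap2 = π + 2β = 220.6004°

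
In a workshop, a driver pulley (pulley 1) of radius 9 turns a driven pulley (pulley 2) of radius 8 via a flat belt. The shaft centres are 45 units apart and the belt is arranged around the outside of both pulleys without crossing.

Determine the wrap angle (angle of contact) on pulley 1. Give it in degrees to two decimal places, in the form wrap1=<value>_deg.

wrap1=182.55_deg

open belt: β = asin((r2−r1)/C) = asin(-1/45) = -1.2733°
wrap1 = π − 2β = 182.5467°
wrap2 = π + 2β = 177.4533°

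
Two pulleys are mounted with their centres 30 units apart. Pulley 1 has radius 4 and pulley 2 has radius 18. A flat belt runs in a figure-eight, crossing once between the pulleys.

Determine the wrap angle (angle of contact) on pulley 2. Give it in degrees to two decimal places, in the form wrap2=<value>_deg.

wrap2=274.33_deg

crossed belt: β = asin((r1+r2)/C) = asin(22/30) = 47.1666°
wrap1 = wrap2 = π + 2β = 274.3331°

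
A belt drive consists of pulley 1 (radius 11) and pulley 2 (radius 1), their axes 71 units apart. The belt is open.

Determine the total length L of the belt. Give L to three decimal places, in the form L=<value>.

open belt: β = asin((r2−r1)/C) = asin(-10/71) = -8.0967°
wrap1 = π − 2β = 196.1935°
wrap2 = π + 2β = 163.8065°
tangent length = C·cosβ = 70.2922
L = r1·wrap1 + r2·wrap2 + 2·C·cosβ = 11·3.4242 + 1·2.8590 + 2·70.2922 = 181.1099

L=181.110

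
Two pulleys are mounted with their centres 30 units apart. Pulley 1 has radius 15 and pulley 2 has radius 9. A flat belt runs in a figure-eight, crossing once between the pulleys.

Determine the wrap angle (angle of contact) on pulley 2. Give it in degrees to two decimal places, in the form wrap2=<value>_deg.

wrap2=286.26_deg

crossed belt: β = asin((r1+r2)/C) = asin(24/30) = 53.1301°
wrap1 = wrap2 = π + 2β = 286.2602°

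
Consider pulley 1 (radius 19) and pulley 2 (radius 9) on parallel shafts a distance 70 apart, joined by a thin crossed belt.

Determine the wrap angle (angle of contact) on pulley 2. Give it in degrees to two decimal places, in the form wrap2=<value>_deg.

crossed belt: β = asin((r1+r2)/C) = asin(28/70) = 23.5782°
wrap1 = wrap2 = π + 2β = 227.1564°

wrap2=227.16_deg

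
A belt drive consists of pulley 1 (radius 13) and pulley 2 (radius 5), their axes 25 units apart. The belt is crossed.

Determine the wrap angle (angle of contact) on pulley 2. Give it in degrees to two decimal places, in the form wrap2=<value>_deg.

wrap2=272.11_deg

crossed belt: β = asin((r1+r2)/C) = asin(18/25) = 46.0545°
wrap1 = wrap2 = π + 2β = 272.1090°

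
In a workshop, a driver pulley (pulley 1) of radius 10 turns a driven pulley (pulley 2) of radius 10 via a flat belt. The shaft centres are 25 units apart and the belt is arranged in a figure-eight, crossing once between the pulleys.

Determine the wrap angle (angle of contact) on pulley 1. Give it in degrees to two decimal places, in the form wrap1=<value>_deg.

crossed belt: β = asin((r1+r2)/C) = asin(20/25) = 53.1301°
wrap1 = wrap2 = π + 2β = 286.2602°

wrap1=286.26_deg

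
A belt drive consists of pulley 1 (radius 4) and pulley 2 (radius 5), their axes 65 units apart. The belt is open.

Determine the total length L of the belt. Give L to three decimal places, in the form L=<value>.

L=158.290

open belt: β = asin((r2−r1)/C) = asin(1/65) = 0.8815°
wrap1 = π − 2β = 178.2370°
wrap2 = π + 2β = 181.7630°
tangent length = C·cosβ = 64.9923
L = r1·wrap1 + r2·wrap2 + 2·C·cosβ = 4·3.1108 + 5·3.1724 + 2·64.9923 = 158.2897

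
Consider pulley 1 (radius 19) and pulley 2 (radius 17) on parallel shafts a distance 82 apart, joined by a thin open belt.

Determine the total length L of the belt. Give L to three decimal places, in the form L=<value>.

open belt: β = asin((r2−r1)/C) = asin(-2/82) = -1.3976°
wrap1 = π − 2β = 182.7952°
wrap2 = π + 2β = 177.2048°
tangent length = C·cosβ = 81.9756
L = r1·wrap1 + r2·wrap2 + 2·C·cosβ = 19·3.1904 + 17·3.0928 + 2·81.9756 = 277.1461

L=277.146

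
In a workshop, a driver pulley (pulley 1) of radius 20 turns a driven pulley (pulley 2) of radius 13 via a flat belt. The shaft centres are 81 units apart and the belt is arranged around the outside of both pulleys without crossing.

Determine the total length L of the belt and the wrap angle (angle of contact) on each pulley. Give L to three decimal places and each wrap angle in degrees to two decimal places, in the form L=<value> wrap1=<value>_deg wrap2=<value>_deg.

open belt: β = asin((r2−r1)/C) = asin(-7/81) = -4.9577°
wrap1 = π − 2β = 189.9153°
wrap2 = π + 2β = 170.0847°
tangent length = C·cosβ = 80.6970
L = r1·wrap1 + r2·wrap2 + 2·C·cosβ = 20·3.3146 + 13·2.9685 + 2·80.6970 = 266.2779

L=266.278 wrap1=189.92_deg wrap2=170.08_deg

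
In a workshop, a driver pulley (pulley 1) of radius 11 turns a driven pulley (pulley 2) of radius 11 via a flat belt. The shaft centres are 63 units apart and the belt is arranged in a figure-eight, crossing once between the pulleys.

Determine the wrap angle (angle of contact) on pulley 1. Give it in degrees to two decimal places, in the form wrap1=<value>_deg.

wrap1=220.88_deg

crossed belt: β = asin((r1+r2)/C) = asin(22/63) = 20.4388°
wrap1 = wrap2 = π + 2β = 220.8776°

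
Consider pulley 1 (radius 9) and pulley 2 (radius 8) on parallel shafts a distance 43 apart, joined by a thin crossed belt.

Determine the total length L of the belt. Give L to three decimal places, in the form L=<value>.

L=146.220

crossed belt: β = asin((r1+r2)/C) = asin(17/43) = 23.2877°
wrap1 = wrap2 = π + 2β = 226.5755°
tangent length = C·cosβ = 39.4968
L = (r1+r2)·wrap + 2·C·cosβ = 17·3.9545 + 2·39.4968 = 146.2200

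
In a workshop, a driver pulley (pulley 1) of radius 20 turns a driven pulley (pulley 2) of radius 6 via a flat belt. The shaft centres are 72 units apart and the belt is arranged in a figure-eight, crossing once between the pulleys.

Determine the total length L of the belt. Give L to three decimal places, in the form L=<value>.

crossed belt: β = asin((r1+r2)/C) = asin(26/72) = 21.1684°
wrap1 = wrap2 = π + 2β = 222.3369°
tangent length = C·cosβ = 67.1416
L = (r1+r2)·wrap + 2·C·cosβ = 26·3.8805 + 2·67.1416 = 235.1766

L=235.177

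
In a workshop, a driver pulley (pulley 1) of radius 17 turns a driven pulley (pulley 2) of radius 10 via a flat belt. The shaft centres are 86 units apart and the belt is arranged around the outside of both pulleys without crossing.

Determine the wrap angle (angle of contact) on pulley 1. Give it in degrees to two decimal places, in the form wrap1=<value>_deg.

wrap1=189.34_deg

open belt: β = asin((r2−r1)/C) = asin(-7/86) = -4.6688°
wrap1 = π − 2β = 189.3375°
wrap2 = π + 2β = 170.6625°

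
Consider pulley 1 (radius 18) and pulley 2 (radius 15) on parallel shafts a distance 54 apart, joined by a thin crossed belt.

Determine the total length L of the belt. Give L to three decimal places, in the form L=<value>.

L=232.552

crossed belt: β = asin((r1+r2)/C) = asin(33/54) = 37.6699°
wrap1 = wrap2 = π + 2β = 255.3398°
tangent length = C·cosβ = 42.7434
L = (r1+r2)·wrap + 2·C·cosβ = 33·4.4565 + 2·42.7434 = 232.5520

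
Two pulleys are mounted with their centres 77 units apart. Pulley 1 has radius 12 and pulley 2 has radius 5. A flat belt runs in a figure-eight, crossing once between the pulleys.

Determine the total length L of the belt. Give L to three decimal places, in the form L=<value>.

L=211.176

crossed belt: β = asin((r1+r2)/C) = asin(17/77) = 12.7548°
wrap1 = wrap2 = π + 2β = 205.5096°
tangent length = C·cosβ = 75.0999
L = (r1+r2)·wrap + 2·C·cosβ = 17·3.5868 + 2·75.0999 = 211.1758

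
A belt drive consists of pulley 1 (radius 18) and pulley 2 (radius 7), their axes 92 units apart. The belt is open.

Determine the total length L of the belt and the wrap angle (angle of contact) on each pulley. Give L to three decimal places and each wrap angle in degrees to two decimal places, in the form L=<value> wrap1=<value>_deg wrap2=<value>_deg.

open belt: β = asin((r2−r1)/C) = asin(-11/92) = -6.8670°
wrap1 = π − 2β = 193.7340°
wrap2 = π + 2β = 166.2660°
tangent length = C·cosβ = 91.3400
L = r1·wrap1 + r2·wrap2 + 2·C·cosβ = 18·3.3813 + 7·2.9019 + 2·91.3400 = 263.8566

L=263.857 wrap1=193.73_deg wrap2=166.27_deg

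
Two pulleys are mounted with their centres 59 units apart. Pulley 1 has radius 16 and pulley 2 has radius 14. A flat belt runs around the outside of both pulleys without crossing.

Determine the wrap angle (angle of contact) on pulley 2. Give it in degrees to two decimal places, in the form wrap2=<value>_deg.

wrap2=176.11_deg

open belt: β = asin((r2−r1)/C) = asin(-2/59) = -1.9426°
wrap1 = π − 2β = 183.8852°
wrap2 = π + 2β = 176.1148°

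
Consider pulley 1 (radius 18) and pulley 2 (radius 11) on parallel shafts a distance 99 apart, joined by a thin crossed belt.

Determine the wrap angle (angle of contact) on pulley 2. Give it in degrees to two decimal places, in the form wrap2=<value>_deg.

crossed belt: β = asin((r1+r2)/C) = asin(29/99) = 17.0334°
wrap1 = wrap2 = π + 2β = 214.0668°

wrap2=214.07_deg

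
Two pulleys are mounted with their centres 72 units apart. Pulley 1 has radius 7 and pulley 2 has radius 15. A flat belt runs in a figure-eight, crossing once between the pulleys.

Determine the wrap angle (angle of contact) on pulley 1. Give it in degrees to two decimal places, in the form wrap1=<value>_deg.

wrap1=215.58_deg

crossed belt: β = asin((r1+r2)/C) = asin(22/72) = 17.7916°
wrap1 = wrap2 = π + 2β = 215.5832°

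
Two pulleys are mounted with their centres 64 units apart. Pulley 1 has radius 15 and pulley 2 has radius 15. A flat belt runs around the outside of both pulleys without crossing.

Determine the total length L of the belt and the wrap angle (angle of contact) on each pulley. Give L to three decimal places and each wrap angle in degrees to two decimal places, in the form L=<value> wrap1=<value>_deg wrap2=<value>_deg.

open belt: β = asin((r2−r1)/C) = asin(0/64) = 0.0000°
wrap1 = π − 2β = 180.0000°
wrap2 = π + 2β = 180.0000°
tangent length = C·cosβ = 64.0000
L = r1·wrap1 + r2·wrap2 + 2·C·cosβ = 15·3.1416 + 15·3.1416 + 2·64.0000 = 222.2478

L=222.248 wrap1=180.00_deg wrap2=180.00_deg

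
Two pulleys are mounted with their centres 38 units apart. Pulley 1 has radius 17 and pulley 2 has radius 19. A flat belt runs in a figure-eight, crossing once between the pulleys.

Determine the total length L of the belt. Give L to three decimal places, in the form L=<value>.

crossed belt: β = asin((r1+r2)/C) = asin(36/38) = 71.3283°
wrap1 = wrap2 = π + 2β = 322.6566°
tangent length = C·cosβ = 12.1655
L = (r1+r2)·wrap + 2·C·cosβ = 36·5.6314 + 2·12.1655 = 227.0621

L=227.062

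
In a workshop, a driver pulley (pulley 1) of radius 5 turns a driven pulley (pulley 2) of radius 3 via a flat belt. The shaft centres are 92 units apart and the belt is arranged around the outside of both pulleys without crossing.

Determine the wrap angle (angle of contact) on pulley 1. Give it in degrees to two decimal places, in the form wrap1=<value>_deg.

wrap1=182.49_deg

open belt: β = asin((r2−r1)/C) = asin(-2/92) = -1.2457°
wrap1 = π − 2β = 182.4913°
wrap2 = π + 2β = 177.5087°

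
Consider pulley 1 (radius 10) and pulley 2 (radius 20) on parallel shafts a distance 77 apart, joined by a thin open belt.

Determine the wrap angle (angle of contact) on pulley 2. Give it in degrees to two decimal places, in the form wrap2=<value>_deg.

wrap2=194.92_deg

open belt: β = asin((r2−r1)/C) = asin(10/77) = 7.4621°
wrap1 = π − 2β = 165.0758°
wrap2 = π + 2β = 194.9242°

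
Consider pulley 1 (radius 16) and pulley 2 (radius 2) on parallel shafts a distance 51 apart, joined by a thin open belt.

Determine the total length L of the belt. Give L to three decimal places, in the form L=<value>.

L=162.417

open belt: β = asin((r2−r1)/C) = asin(-14/51) = -15.9328°
wrap1 = π − 2β = 211.8656°
wrap2 = π + 2β = 148.1344°
tangent length = C·cosβ = 49.0408
L = r1·wrap1 + r2·wrap2 + 2·C·cosβ = 16·3.6978 + 2·2.5854 + 2·49.0408 = 162.4165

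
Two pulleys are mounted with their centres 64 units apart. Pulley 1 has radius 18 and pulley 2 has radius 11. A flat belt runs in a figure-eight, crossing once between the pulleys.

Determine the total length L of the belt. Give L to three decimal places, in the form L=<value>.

L=232.487

crossed belt: β = asin((r1+r2)/C) = asin(29/64) = 26.9444°
wrap1 = wrap2 = π + 2β = 233.8887°
tangent length = C·cosβ = 57.0526
L = (r1+r2)·wrap + 2·C·cosβ = 29·4.0821 + 2·57.0526 = 232.4869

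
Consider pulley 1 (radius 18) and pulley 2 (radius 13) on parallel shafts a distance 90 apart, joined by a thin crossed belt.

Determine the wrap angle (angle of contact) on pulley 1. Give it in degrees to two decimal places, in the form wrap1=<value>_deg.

crossed belt: β = asin((r1+r2)/C) = asin(31/90) = 20.1479°
wrap1 = wrap2 = π + 2β = 220.2958°

wrap1=220.30_deg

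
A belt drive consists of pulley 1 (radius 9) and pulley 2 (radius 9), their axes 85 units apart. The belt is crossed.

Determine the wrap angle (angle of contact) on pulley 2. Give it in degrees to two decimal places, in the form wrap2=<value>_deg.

wrap2=204.45_deg

crossed belt: β = asin((r1+r2)/C) = asin(18/85) = 12.2258°
wrap1 = wrap2 = π + 2β = 204.4516°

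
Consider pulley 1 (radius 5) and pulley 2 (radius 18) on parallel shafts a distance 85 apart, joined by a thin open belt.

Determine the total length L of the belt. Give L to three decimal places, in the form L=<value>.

L=244.249

open belt: β = asin((r2−r1)/C) = asin(13/85) = 8.7974°
wrap1 = π − 2β = 162.4052°
wrap2 = π + 2β = 197.5948°
tangent length = C·cosβ = 84.0000
L = r1·wrap1 + r2·wrap2 + 2·C·cosβ = 5·2.8345 + 18·3.4487 + 2·84.0000 = 244.2488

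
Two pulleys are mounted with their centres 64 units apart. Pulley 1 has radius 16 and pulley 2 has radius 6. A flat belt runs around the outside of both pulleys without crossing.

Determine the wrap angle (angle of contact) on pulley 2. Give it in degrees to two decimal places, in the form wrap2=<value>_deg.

open belt: β = asin((r2−r1)/C) = asin(-10/64) = -8.9893°
wrap1 = π − 2β = 197.9786°
wrap2 = π + 2β = 162.0214°

wrap2=162.02_deg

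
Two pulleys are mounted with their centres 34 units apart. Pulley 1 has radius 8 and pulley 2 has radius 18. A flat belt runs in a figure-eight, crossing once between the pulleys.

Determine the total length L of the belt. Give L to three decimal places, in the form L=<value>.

L=170.770

crossed belt: β = asin((r1+r2)/C) = asin(26/34) = 49.8808°
wrap1 = wrap2 = π + 2β = 279.7617°
tangent length = C·cosβ = 21.9089
L = (r1+r2)·wrap + 2·C·cosβ = 26·4.8828 + 2·21.9089 = 170.7696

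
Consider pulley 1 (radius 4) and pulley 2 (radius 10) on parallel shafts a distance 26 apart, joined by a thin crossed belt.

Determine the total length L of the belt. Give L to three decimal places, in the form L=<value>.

crossed belt: β = asin((r1+r2)/C) = asin(14/26) = 32.5790°
wrap1 = wrap2 = π + 2β = 245.1579°
tangent length = C·cosβ = 21.9089
L = (r1+r2)·wrap + 2·C·cosβ = 14·4.2788 + 2·21.9089 = 103.7212

L=103.721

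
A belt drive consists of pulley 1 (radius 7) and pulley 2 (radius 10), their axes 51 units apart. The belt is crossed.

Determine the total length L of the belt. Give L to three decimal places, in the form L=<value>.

L=161.128

crossed belt: β = asin((r1+r2)/C) = asin(17/51) = 19.4712°
wrap1 = wrap2 = π + 2β = 218.9424°
tangent length = C·cosβ = 48.0833
L = (r1+r2)·wrap + 2·C·cosβ = 17·3.8213 + 2·48.0833 = 161.1281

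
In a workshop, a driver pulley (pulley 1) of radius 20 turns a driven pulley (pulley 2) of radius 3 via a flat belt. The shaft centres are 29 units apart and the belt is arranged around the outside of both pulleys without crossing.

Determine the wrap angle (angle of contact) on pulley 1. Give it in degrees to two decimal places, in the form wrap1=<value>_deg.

wrap1=251.78_deg

open belt: β = asin((r2−r1)/C) = asin(-17/29) = -35.8883°
wrap1 = π − 2β = 251.7766°
wrap2 = π + 2β = 108.2234°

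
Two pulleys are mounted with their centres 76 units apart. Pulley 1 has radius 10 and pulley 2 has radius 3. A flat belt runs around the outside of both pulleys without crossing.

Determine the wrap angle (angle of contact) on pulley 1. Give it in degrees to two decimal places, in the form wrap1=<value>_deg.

wrap1=190.57_deg

open belt: β = asin((r2−r1)/C) = asin(-7/76) = -5.2847°
wrap1 = π − 2β = 190.5695°
wrap2 = π + 2β = 169.4305°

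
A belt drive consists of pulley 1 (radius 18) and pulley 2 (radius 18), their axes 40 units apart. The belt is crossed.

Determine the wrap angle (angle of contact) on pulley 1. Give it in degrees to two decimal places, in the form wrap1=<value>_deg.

crossed belt: β = asin((r1+r2)/C) = asin(36/40) = 64.1581°
wrap1 = wrap2 = π + 2β = 308.3161°

wrap1=308.32_deg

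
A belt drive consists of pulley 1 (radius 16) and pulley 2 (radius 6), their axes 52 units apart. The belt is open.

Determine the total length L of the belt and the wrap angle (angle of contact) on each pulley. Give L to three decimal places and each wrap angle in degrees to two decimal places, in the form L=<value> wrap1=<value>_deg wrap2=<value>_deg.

open belt: β = asin((r2−r1)/C) = asin(-10/52) = -11.0875°
wrap1 = π − 2β = 202.1750°
wrap2 = π + 2β = 157.8250°
tangent length = C·cosβ = 51.0294
L = r1·wrap1 + r2·wrap2 + 2·C·cosβ = 16·3.5286 + 6·2.7546 + 2·51.0294 = 175.0441

L=175.044 wrap1=202.17_deg wrap2=157.83_deg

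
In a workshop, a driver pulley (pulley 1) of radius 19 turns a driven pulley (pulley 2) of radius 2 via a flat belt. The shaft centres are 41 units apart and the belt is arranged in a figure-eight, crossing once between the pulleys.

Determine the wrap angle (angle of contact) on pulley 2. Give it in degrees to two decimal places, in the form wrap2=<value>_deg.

crossed belt: β = asin((r1+r2)/C) = asin(21/41) = 30.8102°
wrap1 = wrap2 = π + 2β = 241.6203°

wrap2=241.62_deg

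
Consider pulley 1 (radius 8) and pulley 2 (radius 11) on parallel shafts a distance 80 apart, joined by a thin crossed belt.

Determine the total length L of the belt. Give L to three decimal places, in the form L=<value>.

L=224.224

crossed belt: β = asin((r1+r2)/C) = asin(19/80) = 13.7390°
wrap1 = wrap2 = π + 2β = 207.4781°
tangent length = C·cosβ = 77.7110
L = (r1+r2)·wrap + 2·C·cosβ = 19·3.6212 + 2·77.7110 = 224.2243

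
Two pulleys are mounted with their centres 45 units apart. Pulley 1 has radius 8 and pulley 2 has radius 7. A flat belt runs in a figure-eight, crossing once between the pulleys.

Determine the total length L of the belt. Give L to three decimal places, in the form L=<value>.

L=142.172

crossed belt: β = asin((r1+r2)/C) = asin(15/45) = 19.4712°
wrap1 = wrap2 = π + 2β = 218.9424°
tangent length = C·cosβ = 42.4264
L = (r1+r2)·wrap + 2·C·cosβ = 15·3.8213 + 2·42.4264 = 142.1718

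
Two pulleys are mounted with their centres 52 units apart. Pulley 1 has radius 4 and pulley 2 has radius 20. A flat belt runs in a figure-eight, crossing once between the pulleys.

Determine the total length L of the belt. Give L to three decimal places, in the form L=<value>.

crossed belt: β = asin((r1+r2)/C) = asin(24/52) = 27.4864°
wrap1 = wrap2 = π + 2β = 234.9729°
tangent length = C·cosβ = 46.1303
L = (r1+r2)·wrap + 2·C·cosβ = 24·4.1010 + 2·46.1303 = 190.6857

L=190.686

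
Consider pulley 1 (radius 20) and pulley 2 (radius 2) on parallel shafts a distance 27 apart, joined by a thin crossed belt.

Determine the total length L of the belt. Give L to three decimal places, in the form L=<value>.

L=142.326

crossed belt: β = asin((r1+r2)/C) = asin(22/27) = 54.5691°
wrap1 = wrap2 = π + 2β = 289.1381°
tangent length = C·cosβ = 15.6525
L = (r1+r2)·wrap + 2·C·cosβ = 22·5.0464 + 2·15.6525 = 142.3260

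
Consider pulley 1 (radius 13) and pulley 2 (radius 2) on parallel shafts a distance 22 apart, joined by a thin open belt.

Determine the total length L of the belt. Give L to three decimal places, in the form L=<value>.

L=96.748

open belt: β = asin((r2−r1)/C) = asin(-11/22) = -30.0000°
wrap1 = π − 2β = 240.0000°
wrap2 = π + 2β = 120.0000°
tangent length = C·cosβ = 19.0526
L = r1·wrap1 + r2·wrap2 + 2·C·cosβ = 13·4.1888 + 2·2.0944 + 2·19.0526 = 96.7482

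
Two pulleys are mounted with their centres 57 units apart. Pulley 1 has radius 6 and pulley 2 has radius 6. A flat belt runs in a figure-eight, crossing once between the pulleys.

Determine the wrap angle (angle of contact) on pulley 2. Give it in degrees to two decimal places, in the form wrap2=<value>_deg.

crossed belt: β = asin((r1+r2)/C) = asin(12/57) = 12.1532°
wrap1 = wrap2 = π + 2β = 204.3064°

wrap2=204.31_deg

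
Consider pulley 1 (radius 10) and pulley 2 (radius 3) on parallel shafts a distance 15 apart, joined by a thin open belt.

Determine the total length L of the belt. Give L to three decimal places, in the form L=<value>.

open belt: β = asin((r2−r1)/C) = asin(-7/15) = -27.8181°
wrap1 = π − 2β = 235.6363°
wrap2 = π + 2β = 124.3637°
tangent length = C·cosβ = 13.2665
L = r1·wrap1 + r2·wrap2 + 2·C·cosβ = 10·4.1126 + 3·2.1706 + 2·13.2665 = 74.1710

L=74.171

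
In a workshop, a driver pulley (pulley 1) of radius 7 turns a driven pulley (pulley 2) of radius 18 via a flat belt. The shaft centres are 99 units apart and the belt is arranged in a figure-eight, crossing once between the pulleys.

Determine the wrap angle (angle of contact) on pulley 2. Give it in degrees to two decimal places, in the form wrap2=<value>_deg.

wrap2=209.25_deg

crossed belt: β = asin((r1+r2)/C) = asin(25/99) = 14.6270°
wrap1 = wrap2 = π + 2β = 209.2540°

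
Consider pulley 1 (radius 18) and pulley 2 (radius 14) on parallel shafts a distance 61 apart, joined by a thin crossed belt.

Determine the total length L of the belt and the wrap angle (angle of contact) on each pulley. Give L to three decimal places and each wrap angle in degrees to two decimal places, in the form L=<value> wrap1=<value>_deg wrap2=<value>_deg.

crossed belt: β = asin((r1+r2)/C) = asin(32/61) = 31.6407°
wrap1 = wrap2 = π + 2β = 243.2813°
tangent length = C·cosβ = 51.9326
L = (r1+r2)·wrap + 2·C·cosβ = 32·4.2461 + 2·51.9326 = 239.7392

L=239.739 wrap1=243.28_deg wrap2=243.28_deg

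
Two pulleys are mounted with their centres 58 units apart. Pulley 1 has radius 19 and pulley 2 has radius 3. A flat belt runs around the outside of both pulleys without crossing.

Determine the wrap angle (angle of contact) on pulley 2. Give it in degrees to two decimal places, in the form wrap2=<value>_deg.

open belt: β = asin((r2−r1)/C) = asin(-16/58) = -16.0134°
wrap1 = π − 2β = 212.0268°
wrap2 = π + 2β = 147.9732°

wrap2=147.97_deg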